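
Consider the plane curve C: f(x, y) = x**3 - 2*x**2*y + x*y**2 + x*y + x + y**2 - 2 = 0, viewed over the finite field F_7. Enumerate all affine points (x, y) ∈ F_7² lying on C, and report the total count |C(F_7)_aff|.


Affine F_7-points: {(0, 3), (0, 4), (1, 0), (1, 4), (3, 0), (3, 2), (6, 1)}; count = 7.

For each of the 49 pairs (x, y) ∈ F_7², evaluate f(x, y) mod 7. Record the zeros.
  x = 0: [0↦5, 1↦6, 2↦2, 3↦0, 4↦0, 5↦2, 6↦6]  zeros at y ∈ {3, 4}
  x = 1: [0↦0, 1↦1, 2↦6, 3↦1, 4↦0, 5↦3, 6↦3]  zeros at y ∈ {0, 4}
  x = 2: [0↦1, 1↦5, 2↦1, 3↦3, 4↦4, 5↦4, 6↦3]  zeros at y ∈ ∅
  x = 3: [0↦0, 1↦3, 2↦0, 3↦5, 4↦4, 5↦4, 6↦5]  zeros at y ∈ {0, 2}
  x = 4: [0↦3, 1↦1, 2↦2, 3↦6, 4↦6, 5↦2, 6↦1]  zeros at y ∈ ∅
  x = 5: [0↦2, 1↦5, 2↦6, 3↦5, 4↦2, 5↦4, 6↦4]  zeros at y ∈ ∅
  x = 6: [0↦3, 1↦0, 2↦4, 3↦1, 4↦5, 5↦2, 6↦6]  zeros at y ∈ {1}
Collecting zeros: affine points = {(0, 3), (0, 4), (1, 0), (1, 4), (3, 0), (3, 2), (6, 1)}.
Total count |C(F_7)_aff| = 7.


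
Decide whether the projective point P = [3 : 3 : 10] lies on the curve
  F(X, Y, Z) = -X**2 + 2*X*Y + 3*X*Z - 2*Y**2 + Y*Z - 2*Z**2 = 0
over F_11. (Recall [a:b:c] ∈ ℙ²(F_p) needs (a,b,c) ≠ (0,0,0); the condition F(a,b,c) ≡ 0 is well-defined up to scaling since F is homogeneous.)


F(3,3,10) ≡ 10 (mod 11); P is NOT on the curve.

Evaluate F(3, 3, 10) term-by-term (mod 11).
  -X**2 ↦ -1·9·1·1 = -9
  2*X*Y ↦ 2·3·3·1 = 18
  3*X*Z ↦ 3·3·1·10 = 90
  -2*Y**2 ↦ -2·1·9·1 = -18
  Y*Z ↦ 1·1·3·10 = 30
  -2*Z**2 ↦ -2·1·1·100 = -200
Sum: F(3, 3, 10) = (-9) + (18) + (90) + (-18) + (30) + (-200) = -89.
Reducing mod 11: -89 ≡ 10 (mod 11).
Since F(a, b, c) ≡ 10 ≠ 0 (mod 11), P does NOT lie on the curve.


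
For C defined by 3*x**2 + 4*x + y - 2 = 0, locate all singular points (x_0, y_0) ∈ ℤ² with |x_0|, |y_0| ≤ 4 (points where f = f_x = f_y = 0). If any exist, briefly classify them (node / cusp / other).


No singular points in the scanned grid; C is smooth there.

Compute partial derivatives:
  f_x = 6*x + 4.
  f_y = 1.
f_y = 1 is a nonzero constant, so f_y never vanishes: no point (x, y) can satisfy f = f_x = f_y = 0. In particular no (x, y) ∈ {−4, ..., 4}² is singular; the curve is smooth.


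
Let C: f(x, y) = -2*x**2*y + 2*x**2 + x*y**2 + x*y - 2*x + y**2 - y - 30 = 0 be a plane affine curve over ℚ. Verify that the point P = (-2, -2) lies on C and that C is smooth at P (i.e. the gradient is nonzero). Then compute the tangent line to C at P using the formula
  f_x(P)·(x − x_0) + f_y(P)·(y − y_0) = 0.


Tangent line at P: -24*x - 7*y - 62 = 0.

Step 1: f(-2, -2) = 0, so P lies on C.
Step 2: partial derivatives
  f_x(x, y) = -4*x*y + 4*x + y**2 + y - 2, f_y(x, y) = -2*x**2 + 2*x*y + x + 2*y - 1.
  f_x(P) = -24, f_y(P) = -7 (gradient nonzero, so P is smooth).
Step 3: tangent line at P: -24·(x − -2) + -7·(y − -2) = 0.
Expanding: -24*x - 7*y - 62 = 0.


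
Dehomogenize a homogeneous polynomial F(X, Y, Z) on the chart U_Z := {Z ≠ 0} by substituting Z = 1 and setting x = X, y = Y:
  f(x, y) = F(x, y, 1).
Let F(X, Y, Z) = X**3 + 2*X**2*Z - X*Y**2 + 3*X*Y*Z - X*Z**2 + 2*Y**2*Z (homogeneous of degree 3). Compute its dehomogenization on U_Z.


f(x, y) = x**3 + 2*x**2 - x*y**2 + 3*x*y - x + 2*y**2

On U_Z we set Z = 1. Each monomial c·X^i·Y^j·Z^k in F becomes c·x^i·y^j·1^k = c·x^i·y^j.
Substituting Z = 1: F(X, Y, 1) = x**3 + 2*x**2 - x*y**2 + 3*x*y - x + 2*y**2.
Note: deg(f) ≤ deg(F) = 3; strict inequality happens when F is divisible by Z (lost terms).


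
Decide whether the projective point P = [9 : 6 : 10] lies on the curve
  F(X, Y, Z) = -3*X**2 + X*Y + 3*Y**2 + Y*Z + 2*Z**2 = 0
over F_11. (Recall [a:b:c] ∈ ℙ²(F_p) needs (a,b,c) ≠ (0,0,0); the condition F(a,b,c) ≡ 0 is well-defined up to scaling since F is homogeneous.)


F(9,6,10) ≡ 3 (mod 11); P is NOT on the curve.

Evaluate F(9, 6, 10) term-by-term (mod 11).
  -3*X**2 ↦ -3·81·1·1 = -243
  X*Y ↦ 1·9·6·1 = 54
  3*Y**2 ↦ 3·1·36·1 = 108
  Y*Z ↦ 1·1·6·10 = 60
  2*Z**2 ↦ 2·1·1·100 = 200
Sum: F(9, 6, 10) = (-243) + (54) + (108) + (60) + (200) = 179.
Reducing mod 11: 179 ≡ 3 (mod 11).
Since F(a, b, c) ≡ 3 ≠ 0 (mod 11), P does NOT lie on the curve.


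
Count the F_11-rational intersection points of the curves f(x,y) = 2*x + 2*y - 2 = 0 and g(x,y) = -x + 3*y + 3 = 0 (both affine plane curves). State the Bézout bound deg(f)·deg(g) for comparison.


Common zeros: {(7, 5)}; count = 1; Bézout bound = 1.

deg(f) = 1, deg(g) = 1, so Bézout bound = 1.
Scan x ∈ F_11. For each x, list the y ∈ F_11 with f(x, y) ≡ 0 and those with g(x, y) ≡ 0 (mod 11); the common zeros in that column are the intersection.
  x = 0: f ≡ 0 at y ∈ {1}; g ≡ 0 at y ∈ {10}; common: ∅.
  x = 1: f ≡ 0 at y ∈ {0}; g ≡ 0 at y ∈ {3}; common: ∅.
  x = 2: f ≡ 0 at y ∈ {10}; g ≡ 0 at y ∈ {7}; common: ∅.
  x = 3: f ≡ 0 at y ∈ {9}; g ≡ 0 at y ∈ {0}; common: ∅.
  x = 4: f ≡ 0 at y ∈ {8}; g ≡ 0 at y ∈ {4}; common: ∅.
  x = 5: f ≡ 0 at y ∈ {7}; g ≡ 0 at y ∈ {8}; common: ∅.
  x = 6: f ≡ 0 at y ∈ {6}; g ≡ 0 at y ∈ {1}; common: ∅.
  x = 7: f ≡ 0 at y ∈ {5}; g ≡ 0 at y ∈ {5}; common: {5}.
  x = 8: f ≡ 0 at y ∈ {4}; g ≡ 0 at y ∈ {9}; common: ∅.
  x = 9: f ≡ 0 at y ∈ {3}; g ≡ 0 at y ∈ {2}; common: ∅.
  x = 10: f ≡ 0 at y ∈ {2}; g ≡ 0 at y ∈ {6}; common: ∅.
Collecting: common zeros = {(7, 5)}, so the count is 1.
Comparison with the Bézout bound: 1 ≤ 1 = deg(f)·deg(g), as expected for curves with no common component (the bound is attained).


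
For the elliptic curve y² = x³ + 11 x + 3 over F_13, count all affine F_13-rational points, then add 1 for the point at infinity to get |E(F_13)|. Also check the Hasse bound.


Affine points = {(0, 4), (0, 9), (5, 1), (5, 12), (6, 5), (6, 8), (9, 5), (9, 8), (11, 5), (11, 8), (12, 2), (12, 11)}; affine count = 12; |E(F_13)| = 13.

Discriminant check: Δ ∝ 4a³ + 27b² = 4·11³ + 27·3² = 4·1331 + 27·9 ≡ 3 (mod 13). Nonzero ⇒ E is nonsingular.
For each x ∈ F_13, compute rhs = x³ + 11·x + 3 mod 13, then count y ∈ F_13 with y² ≡ rhs.
  x = 0: rhs = 3, matching y values: 4, 9 (2 points).
  x = 1: rhs = 2, matching y values: none (0 points).
  x = 2: rhs = 7, matching y values: none (0 points).
  x = 3: rhs = 11, matching y values: none (0 points).
  x = 4: rhs = 7, matching y values: none (0 points).
  x = 5: rhs = 1, matching y values: 1, 12 (2 points).
  x = 6: rhs = 12, matching y values: 5, 8 (2 points).
  x = 7: rhs = 7, matching y values: none (0 points).
  x = 8: rhs = 5, matching y values: none (0 points).
  x = 9: rhs = 12, matching y values: 5, 8 (2 points).
  x = 10: rhs = 8, matching y values: none (0 points).
  x = 11: rhs = 12, matching y values: 5, 8 (2 points).
  x = 12: rhs = 4, matching y values: 2, 11 (2 points).
Total affine count: 12.
Full point count |E(F_13)| = 12 + 1 = 13.
Hasse bound: |13 − (13+1)| = |-1| = 1 ≤ 2√13 ≈ 7.2111 ✓.


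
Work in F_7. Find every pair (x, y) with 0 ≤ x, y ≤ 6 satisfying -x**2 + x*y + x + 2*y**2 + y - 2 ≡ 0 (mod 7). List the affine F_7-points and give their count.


Affine F_7-points: {(4, 0), (4, 1), (5, 1), (5, 3), (6, 3), (6, 4)}; count = 6.

For each of the 49 pairs (x, y) ∈ F_7², evaluate f(x, y) mod 7. Record the zeros.
  x = 0: [0↦5, 1↦1, 2↦1, 3↦5, 4↦6, 5↦4, 6↦6]  zeros at y ∈ ∅
  x = 1: [0↦5, 1↦2, 2↦3, 3↦1, 4↦3, 5↦2, 6↦5]  zeros at y ∈ ∅
  x = 2: [0↦3, 1↦1, 2↦3, 3↦2, 4↦5, 5↦5, 6↦2]  zeros at y ∈ ∅
  x = 3: [0↦6, 1↦5, 2↦1, 3↦1, 4↦5, 5↦6, 6↦4]  zeros at y ∈ ∅
  x = 4: [0↦0, 1↦0, 2↦4, 3↦5, 4↦3, 5↦5, 6↦4]  zeros at y ∈ {0, 1}
  x = 5: [0↦6, 1↦0, 2↦5, 3↦0, 4↦6, 5↦2, 6↦2]  zeros at y ∈ {1, 3}
  x = 6: [0↦3, 1↦5, 2↦4, 3↦0, 4↦0, 5↦4, 6↦5]  zeros at y ∈ {3, 4}
Collecting zeros: affine points = {(4, 0), (4, 1), (5, 1), (5, 3), (6, 3), (6, 4)}.
Total count |C(F_7)_aff| = 6.


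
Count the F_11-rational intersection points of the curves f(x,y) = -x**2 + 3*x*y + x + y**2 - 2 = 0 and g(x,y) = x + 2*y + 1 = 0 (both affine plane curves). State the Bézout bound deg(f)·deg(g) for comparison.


Common zeros: {(3, 9), (8, 1)}; count = 2; Bézout bound = 2.

deg(f) = 2, deg(g) = 1, so Bézout bound = 2.
Scan x ∈ F_11. For each x, list the y ∈ F_11 with f(x, y) ≡ 0 and those with g(x, y) ≡ 0 (mod 11); the common zeros in that column are the intersection.
  x = 0: f ≡ 0 at y ∈ ∅; g ≡ 0 at y ∈ {5}; common: ∅.
  x = 1: f ≡ 0 at y ∈ ∅; g ≡ 0 at y ∈ {10}; common: ∅.
  x = 2: f ≡ 0 at y ∈ ∅; g ≡ 0 at y ∈ {4}; common: ∅.
  x = 3: f ≡ 0 at y ∈ {4, 9}; g ≡ 0 at y ∈ {9}; common: {9}.
  x = 4: f ≡ 0 at y ∈ ∅; g ≡ 0 at y ∈ {3}; common: ∅.
  x = 5: f ≡ 0 at y ∈ {0, 7}; g ≡ 0 at y ∈ {8}; common: ∅.
  x = 6: f ≡ 0 at y ∈ {7, 8}; g ≡ 0 at y ∈ {2}; common: ∅.
  x = 7: f ≡ 0 at y ∈ {0, 1}; g ≡ 0 at y ∈ {7}; common: ∅.
  x = 8: f ≡ 0 at y ∈ {1, 8}; g ≡ 0 at y ∈ {1}; common: {1}.
  x = 9: f ≡ 0 at y ∈ ∅; g ≡ 0 at y ∈ {6}; common: ∅.
  x = 10: f ≡ 0 at y ∈ {4, 10}; g ≡ 0 at y ∈ {0}; common: ∅.
Collecting: common zeros = {(3, 9), (8, 1)}, so the count is 2.
Comparison with the Bézout bound: 2 ≤ 2 = deg(f)·deg(g), as expected for curves with no common component (the bound is attained).


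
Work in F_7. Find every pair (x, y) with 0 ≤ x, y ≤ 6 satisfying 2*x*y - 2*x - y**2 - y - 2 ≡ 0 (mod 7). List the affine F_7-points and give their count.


Affine F_7-points: {(0, 3), (3, 6), (4, 2), (4, 5), (6, 0), (6, 4)}; count = 6.

For each of the 49 pairs (x, y) ∈ F_7², evaluate f(x, y) mod 7. Record the zeros.
  x = 0: [0↦5, 1↦3, 2↦6, 3↦0, 4↦6, 5↦3, 6↦5]  zeros at y ∈ {3}
  x = 1: [0↦3, 1↦3, 2↦1, 3↦4, 4↦5, 5↦4, 6↦1]  zeros at y ∈ ∅
  x = 2: [0↦1, 1↦3, 2↦3, 3↦1, 4↦4, 5↦5, 6↦4]  zeros at y ∈ ∅
  x = 3: [0↦6, 1↦3, 2↦5, 3↦5, 4↦3, 5↦6, 6↦0]  zeros at y ∈ {6}
  x = 4: [0↦4, 1↦3, 2↦0, 3↦2, 4↦2, 5↦0, 6↦3]  zeros at y ∈ {2, 5}
  x = 5: [0↦2, 1↦3, 2↦2, 3↦6, 4↦1, 5↦1, 6↦6]  zeros at y ∈ ∅
  x = 6: [0↦0, 1↦3, 2↦4, 3↦3, 4↦0, 5↦2, 6↦2]  zeros at y ∈ {0, 4}
Collecting zeros: affine points = {(0, 3), (3, 6), (4, 2), (4, 5), (6, 0), (6, 4)}.
Total count |C(F_7)_aff| = 6.


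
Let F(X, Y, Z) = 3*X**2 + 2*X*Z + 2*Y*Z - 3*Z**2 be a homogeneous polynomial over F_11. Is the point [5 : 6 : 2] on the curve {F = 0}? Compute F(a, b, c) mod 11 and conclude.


F(5,6,2) ≡ 8 (mod 11); P is NOT on the curve.

Evaluate F(5, 6, 2) term-by-term (mod 11).
  3*X**2 ↦ 3·25·1·1 = 75
  2*X*Z ↦ 2·5·1·2 = 20
  2*Y*Z ↦ 2·1·6·2 = 24
  -3*Z**2 ↦ -3·1·1·4 = -12
Sum: F(5, 6, 2) = (75) + (20) + (24) + (-12) = 107.
Reducing mod 11: 107 ≡ 8 (mod 11).
Since F(a, b, c) ≡ 8 ≠ 0 (mod 11), P does NOT lie on the curve.


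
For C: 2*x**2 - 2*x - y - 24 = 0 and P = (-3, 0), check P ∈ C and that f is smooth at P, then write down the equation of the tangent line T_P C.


Tangent line at P: -14*x - y - 42 = 0.

Step 1: f(-3, 0) = 0, so P lies on C.
Step 2: partial derivatives
  f_x(x, y) = 4*x - 2, f_y(x, y) = -1.
  f_x(P) = -14, f_y(P) = -1 (gradient nonzero, so P is smooth).
Step 3: tangent line at P: -14·(x − -3) + -1·(y − 0) = 0.
Expanding: -14*x - y - 42 = 0.


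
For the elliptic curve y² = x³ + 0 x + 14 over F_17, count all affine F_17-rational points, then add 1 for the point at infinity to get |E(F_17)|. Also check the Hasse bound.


Affine points = {(1, 7), (1, 10), (6, 3), (6, 14), (7, 0), (8, 4), (8, 13), (11, 6), (11, 11), (12, 5), (12, 12), (13, 1), (13, 16), (14, 2), (14, 15), (16, 8), (16, 9)}; affine count = 17; |E(F_17)| = 18.

Discriminant check: Δ ∝ 4a³ + 27b² = 4·0³ + 27·14² = 4·0 + 27·196 ≡ 5 (mod 17). Nonzero ⇒ E is nonsingular.
For each x ∈ F_17, compute rhs = x³ + 0·x + 14 mod 17, then count y ∈ F_17 with y² ≡ rhs.
  x = 0: rhs = 14, matching y values: none (0 points).
  x = 1: rhs = 15, matching y values: 7, 10 (2 points).
  x = 2: rhs = 5, matching y values: none (0 points).
  x = 3: rhs = 7, matching y values: none (0 points).
  x = 4: rhs = 10, matching y values: none (0 points).
  x = 5: rhs = 3, matching y values: none (0 points).
  x = 6: rhs = 9, matching y values: 3, 14 (2 points).
  x = 7: rhs = 0, matching y values: 0 (1 points).
  x = 8: rhs = 16, matching y values: 4, 13 (2 points).
  x = 9: rhs = 12, matching y values: none (0 points).
  x = 10: rhs = 11, matching y values: none (0 points).
  x = 11: rhs = 2, matching y values: 6, 11 (2 points).
  x = 12: rhs = 8, matching y values: 5, 12 (2 points).
  x = 13: rhs = 1, matching y values: 1, 16 (2 points).
  x = 14: rhs = 4, matching y values: 2, 15 (2 points).
  x = 15: rhs = 6, matching y values: none (0 points).
  x = 16: rhs = 13, matching y values: 8, 9 (2 points).
Total affine count: 17.
Full point count |E(F_17)| = 17 + 1 = 18.
Hasse bound: |18 − (17+1)| = |0| = 0 ≤ 2√17 ≈ 8.2462 ✓.


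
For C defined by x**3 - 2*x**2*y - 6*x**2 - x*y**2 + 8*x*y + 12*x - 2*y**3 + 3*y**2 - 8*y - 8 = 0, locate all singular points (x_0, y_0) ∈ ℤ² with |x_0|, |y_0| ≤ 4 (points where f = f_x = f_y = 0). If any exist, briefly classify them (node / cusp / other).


Singular points: {(2, 0)}; classification: cusp.

Compute partial derivatives:
  f_x = 3*x**2 - 4*x*y - 12*x - y**2 + 8*y + 12.
  f_y = -2*x**2 - 2*x*y + 8*x - 6*y**2 + 6*y - 8.
Scan x_0 ∈ {−4, ..., 4}. For each x_0, f_y(x_0, y) is a polynomial in y; find its integer roots y ∈ {−4, ..., 4}, then test f_x and f at those candidates.
  x = -4: f_y(-4, y) = -6*y**2 + 14*y - 72; no integer root y with |y| ≤ 4.
  x = -3: f_y(-3, y) = -6*y**2 + 12*y - 50; no integer root y with |y| ≤ 4.
  x = -2: f_y(-2, y) = -6*y**2 + 10*y - 32; no integer root y with |y| ≤ 4.
  x = -1: f_y(-1, y) = -6*y**2 + 8*y - 18; no integer root y with |y| ≤ 4.
  x = 0: f_y(0, y) = -6*y**2 + 6*y - 8; no integer root y with |y| ≤ 4.
  x = 1: f_y(1, y) = -6*y**2 + 4*y - 2; no integer root y with |y| ≤ 4.
  x = 2: f_y(2, y) = -6*y**2 + 2*y; vanishes at y ∈ {0}. (2, 0): f_x = 0, f = 0 — SINGULAR.
  x = 3: f_y(3, y) = -6*y**2 - 2; no integer root y with |y| ≤ 4.
  x = 4: f_y(4, y) = -6*y**2 - 2*y - 8; no integer root y with |y| ≤ 4.
Only singular point on the grid: (2, 0).
Classify: substitute x = 2 + u, y = 0 + v and expand: f = u**3 - 2*u**2*v - u*v**2 - 2*v**3 + v**2.
No constant or linear terms (consistent with a singular point). Quadratic part: v**2. Cubic part: u**3 - 2*u**2*v - u*v**2 - 2*v**3.
The quadratic part v**2 is a perfect square, so there is a single (double) tangent line v = 0, i.e. y = 0. Restricting the cubic part to that line (v = 0) leaves u**3 ≠ 0, so f is not divisible by v and the branch is v² ≈ -u**3 to lowest order — this is a cusp.
Classification: cusp.


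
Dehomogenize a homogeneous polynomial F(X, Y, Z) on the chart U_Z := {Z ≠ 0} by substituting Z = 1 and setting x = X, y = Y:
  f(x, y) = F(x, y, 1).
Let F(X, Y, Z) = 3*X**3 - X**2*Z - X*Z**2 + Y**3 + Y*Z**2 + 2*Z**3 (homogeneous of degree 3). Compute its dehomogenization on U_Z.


f(x, y) = 3*x**3 - x**2 - x + y**3 + y + 2

On U_Z we set Z = 1. Each monomial c·X^i·Y^j·Z^k in F becomes c·x^i·y^j·1^k = c·x^i·y^j.
Substituting Z = 1: F(X, Y, 1) = 3*x**3 - x**2 - x + y**3 + y + 2.
Note: deg(f) ≤ deg(F) = 3; strict inequality happens when F is divisible by Z (lost terms).


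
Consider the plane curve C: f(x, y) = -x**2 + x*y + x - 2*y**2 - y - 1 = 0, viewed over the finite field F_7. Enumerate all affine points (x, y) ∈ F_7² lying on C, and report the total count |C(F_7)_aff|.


Affine F_7-points: {(0, 5), (3, 0), (3, 1), (5, 0), (5, 2), (6, 1), (6, 5)}; count = 7.

For each of the 49 pairs (x, y) ∈ F_7², evaluate f(x, y) mod 7. Record the zeros.
  x = 0: [0↦6, 1↦3, 2↦3, 3↦6, 4↦5, 5↦0, 6↦5]  zeros at y ∈ {5}
  x = 1: [0↦6, 1↦4, 2↦5, 3↦2, 4↦2, 5↦5, 6↦4]  zeros at y ∈ ∅
  x = 2: [0↦4, 1↦3, 2↦5, 3↦3, 4↦4, 5↦1, 6↦1]  zeros at y ∈ ∅
  x = 3: [0↦0, 1↦0, 2↦3, 3↦2, 4↦4, 5↦2, 6↦3]  zeros at y ∈ {0, 1}
  x = 4: [0↦1, 1↦2, 2↦6, 3↦6, 4↦2, 5↦1, 6↦3]  zeros at y ∈ ∅
  x = 5: [0↦0, 1↦2, 2↦0, 3↦1, 4↦5, 5↦5, 6↦1]  zeros at y ∈ {0, 2}
  x = 6: [0↦4, 1↦0, 2↦6, 3↦1, 4↦6, 5↦0, 6↦4]  zeros at y ∈ {1, 5}
Collecting zeros: affine points = {(0, 5), (3, 0), (3, 1), (5, 0), (5, 2), (6, 1), (6, 5)}.
Total count |C(F_7)_aff| = 7.


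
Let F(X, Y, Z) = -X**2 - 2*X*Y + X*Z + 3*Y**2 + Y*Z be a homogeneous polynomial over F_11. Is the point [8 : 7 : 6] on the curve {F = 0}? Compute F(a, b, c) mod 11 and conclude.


F(8,7,6) ≡ 6 (mod 11); P is NOT on the curve.

Evaluate F(8, 7, 6) term-by-term (mod 11).
  -X**2 ↦ -1·64·1·1 = -64
  -2*X*Y ↦ -2·8·7·1 = -112
  X*Z ↦ 1·8·1·6 = 48
  3*Y**2 ↦ 3·1·49·1 = 147
  Y*Z ↦ 1·1·7·6 = 42
Sum: F(8, 7, 6) = (-64) + (-112) + (48) + (147) + (42) = 61.
Reducing mod 11: 61 ≡ 6 (mod 11).
Since F(a, b, c) ≡ 6 ≠ 0 (mod 11), P does NOT lie on the curve.


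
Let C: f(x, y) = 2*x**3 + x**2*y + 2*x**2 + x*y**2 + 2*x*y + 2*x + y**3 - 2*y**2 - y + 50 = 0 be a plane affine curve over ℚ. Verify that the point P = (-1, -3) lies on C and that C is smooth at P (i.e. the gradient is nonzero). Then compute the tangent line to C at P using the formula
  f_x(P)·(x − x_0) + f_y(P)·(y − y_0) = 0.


Tangent line at P: 13*x + 43*y + 142 = 0.

Step 1: f(-1, -3) = 0, so P lies on C.
Step 2: partial derivatives
  f_x(x, y) = 6*x**2 + 2*x*y + 4*x + y**2 + 2*y + 2, f_y(x, y) = x**2 + 2*x*y + 2*x + 3*y**2 - 4*y - 1.
  f_x(P) = 13, f_y(P) = 43 (gradient nonzero, so P is smooth).
Step 3: tangent line at P: 13·(x − -1) + 43·(y − -3) = 0.
Expanding: 13*x + 43*y + 142 = 0.


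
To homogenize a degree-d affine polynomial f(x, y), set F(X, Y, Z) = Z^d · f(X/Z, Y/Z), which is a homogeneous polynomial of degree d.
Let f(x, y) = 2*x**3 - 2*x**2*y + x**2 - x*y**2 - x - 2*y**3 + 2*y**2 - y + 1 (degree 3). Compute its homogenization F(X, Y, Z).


F(X, Y, Z) = 2*X**3 - 2*X**2*Y + X**2*Z - X*Y**2 - X*Z**2 - 2*Y**3 + 2*Y**2*Z - Y*Z**2 + Z**3

deg(f) = 3.
Substitute x = X/Z, y = Y/Z into f, then multiply by Z^3.
  monomial 2·x^3·y^0 ↦ 2·X^3·Y^0·Z^0.
  monomial -2·x^2·y^1 ↦ -2·X^2·Y^1·Z^0.
  monomial 1·x^2·y^0 ↦ 1·X^2·Y^0·Z^1.
  monomial -1·x^1·y^2 ↦ -1·X^1·Y^2·Z^0.
  monomial -1·x^1·y^0 ↦ -1·X^1·Y^0·Z^2.
  monomial -2·x^0·y^3 ↦ -2·X^0·Y^3·Z^0.
  monomial 2·x^0·y^2 ↦ 2·X^0·Y^2·Z^1.
  monomial -1·x^0·y^1 ↦ -1·X^0·Y^1·Z^2.
  monomial 1·x^0·y^0 ↦ 1·X^0·Y^0·Z^3.
Collecting: F(X, Y, Z) = 2*X**3 - 2*X**2*Y + X**2*Z - X*Y**2 - X*Z**2 - 2*Y**3 + 2*Y**2*Z - Y*Z**2 + Z**3.


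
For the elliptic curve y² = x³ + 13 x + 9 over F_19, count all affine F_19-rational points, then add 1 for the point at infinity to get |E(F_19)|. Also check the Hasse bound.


Affine points = {(0, 3), (0, 16), (1, 2), (1, 17), (2, 9), (2, 10), (4, 7), (4, 12), (5, 3), (5, 16), (7, 5), (7, 14), (8, 6), (8, 13), (9, 0), (11, 1), (11, 18), (13, 0), (14, 3), (14, 16), (15, 8), (15, 11), (16, 0)}; affine count = 23; |E(F_19)| = 24.

Discriminant check: Δ ∝ 4a³ + 27b² = 4·13³ + 27·9² = 4·2197 + 27·81 ≡ 12 (mod 19). Nonzero ⇒ E is nonsingular.
For each x ∈ F_19, compute rhs = x³ + 13·x + 9 mod 19, then count y ∈ F_19 with y² ≡ rhs.
  x = 0: rhs = 9, matching y values: 3, 16 (2 points).
  x = 1: rhs = 4, matching y values: 2, 17 (2 points).
  x = 2: rhs = 5, matching y values: 9, 10 (2 points).
  x = 3: rhs = 18, matching y values: none (0 points).
  x = 4: rhs = 11, matching y values: 7, 12 (2 points).
  x = 5: rhs = 9, matching y values: 3, 16 (2 points).
  x = 6: rhs = 18, matching y values: none (0 points).
  x = 7: rhs = 6, matching y values: 5, 14 (2 points).
  x = 8: rhs = 17, matching y values: 6, 13 (2 points).
  x = 9: rhs = 0, matching y values: 0 (1 points).
  x = 10: rhs = 18, matching y values: none (0 points).
  x = 11: rhs = 1, matching y values: 1, 18 (2 points).
  x = 12: rhs = 12, matching y values: none (0 points).
  x = 13: rhs = 0, matching y values: 0 (1 points).
  x = 14: rhs = 9, matching y values: 3, 16 (2 points).
  x = 15: rhs = 7, matching y values: 8, 11 (2 points).
  x = 16: rhs = 0, matching y values: 0 (1 points).
  x = 17: rhs = 13, matching y values: none (0 points).
  x = 18: rhs = 14, matching y values: none (0 points).
Total affine count: 23.
Full point count |E(F_19)| = 23 + 1 = 24.
Hasse bound: |24 − (19+1)| = |4| = 4 ≤ 2√19 ≈ 8.7178 ✓.


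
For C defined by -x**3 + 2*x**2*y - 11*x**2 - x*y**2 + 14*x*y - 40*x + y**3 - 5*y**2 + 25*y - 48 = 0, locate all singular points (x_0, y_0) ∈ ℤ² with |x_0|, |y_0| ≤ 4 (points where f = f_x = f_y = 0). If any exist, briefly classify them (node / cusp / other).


Singular points: {(-3, 1)}; classification: cusp.

Compute partial derivatives:
  f_x = -3*x**2 + 4*x*y - 22*x - y**2 + 14*y - 40.
  f_y = 2*x**2 - 2*x*y + 14*x + 3*y**2 - 10*y + 25.
Scan x_0 ∈ {−4, ..., 4}. For each x_0, f_y(x_0, y) is a polynomial in y; find its integer roots y ∈ {−4, ..., 4}, then test f_x and f at those candidates.
  x = -4: f_y(-4, y) = 3*y**2 - 2*y + 1; no integer root y with |y| ≤ 4.
  x = -3: f_y(-3, y) = 3*y**2 - 4*y + 1; vanishes at y ∈ {1}. (-3, 1): f_x = 0, f = 0 — SINGULAR.
  x = -2: f_y(-2, y) = 3*y**2 - 6*y + 5; no integer root y with |y| ≤ 4.
  x = -1: f_y(-1, y) = 3*y**2 - 8*y + 13; no integer root y with |y| ≤ 4.
  x = 0: f_y(0, y) = 3*y**2 - 10*y + 25; no integer root y with |y| ≤ 4.
  x = 1: f_y(1, y) = 3*y**2 - 12*y + 41; no integer root y with |y| ≤ 4.
  x = 2: f_y(2, y) = 3*y**2 - 14*y + 61; no integer root y with |y| ≤ 4.
  x = 3: f_y(3, y) = 3*y**2 - 16*y + 85; no integer root y with |y| ≤ 4.
  x = 4: f_y(4, y) = 3*y**2 - 18*y + 113; no integer root y with |y| ≤ 4.
Only singular point on the grid: (-3, 1).
Classify: substitute x = -3 + u, y = 1 + v and expand: f = -u**3 + 2*u**2*v - u*v**2 + v**3 + v**2.
No constant or linear terms (consistent with a singular point). Quadratic part: v**2. Cubic part: -u**3 + 2*u**2*v - u*v**2 + v**3.
The quadratic part v**2 is a perfect square, so there is a single (double) tangent line v = 0, i.e. y = 1. Restricting the cubic part to that line (v = 0) leaves -u**3 ≠ 0, so f is not divisible by v and the branch is v² ≈ u**3 to lowest order — this is a cusp.
Classification: cusp.


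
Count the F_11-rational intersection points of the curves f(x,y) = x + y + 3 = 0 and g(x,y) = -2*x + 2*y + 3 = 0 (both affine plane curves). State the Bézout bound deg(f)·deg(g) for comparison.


Common zeros: {(2, 6)}; count = 1; Bézout bound = 1.

deg(f) = 1, deg(g) = 1, so Bézout bound = 1.
Scan x ∈ F_11. For each x, list the y ∈ F_11 with f(x, y) ≡ 0 and those with g(x, y) ≡ 0 (mod 11); the common zeros in that column are the intersection.
  x = 0: f ≡ 0 at y ∈ {8}; g ≡ 0 at y ∈ {4}; common: ∅.
  x = 1: f ≡ 0 at y ∈ {7}; g ≡ 0 at y ∈ {5}; common: ∅.
  x = 2: f ≡ 0 at y ∈ {6}; g ≡ 0 at y ∈ {6}; common: {6}.
  x = 3: f ≡ 0 at y ∈ {5}; g ≡ 0 at y ∈ {7}; common: ∅.
  x = 4: f ≡ 0 at y ∈ {4}; g ≡ 0 at y ∈ {8}; common: ∅.
  x = 5: f ≡ 0 at y ∈ {3}; g ≡ 0 at y ∈ {9}; common: ∅.
  x = 6: f ≡ 0 at y ∈ {2}; g ≡ 0 at y ∈ {10}; common: ∅.
  x = 7: f ≡ 0 at y ∈ {1}; g ≡ 0 at y ∈ {0}; common: ∅.
  x = 8: f ≡ 0 at y ∈ {0}; g ≡ 0 at y ∈ {1}; common: ∅.
  x = 9: f ≡ 0 at y ∈ {10}; g ≡ 0 at y ∈ {2}; common: ∅.
  x = 10: f ≡ 0 at y ∈ {9}; g ≡ 0 at y ∈ {3}; common: ∅.
Collecting: common zeros = {(2, 6)}, so the count is 1.
Comparison with the Bézout bound: 1 ≤ 1 = deg(f)·deg(g), as expected for curves with no common component (the bound is attained).


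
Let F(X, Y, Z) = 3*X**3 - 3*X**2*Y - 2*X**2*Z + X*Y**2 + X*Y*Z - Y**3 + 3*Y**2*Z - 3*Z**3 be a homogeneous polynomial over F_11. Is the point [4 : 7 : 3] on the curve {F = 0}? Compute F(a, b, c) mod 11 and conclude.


F(4,7,3) ≡ 2 (mod 11); P is NOT on the curve.

Evaluate F(4, 7, 3) term-by-term (mod 11).
  3*X**3 ↦ 3·64·1·1 = 192
  -3*X**2*Y ↦ -3·16·7·1 = -336
  -2*X**2*Z ↦ -2·16·1·3 = -96
  X*Y**2 ↦ 1·4·49·1 = 196
  X*Y*Z ↦ 1·4·7·3 = 84
  -Y**3 ↦ -1·1·343·1 = -343
  3*Y**2*Z ↦ 3·1·49·3 = 441
  -3*Z**3 ↦ -3·1·1·27 = -81
Sum: F(4, 7, 3) = (192) + (-336) + (-96) + (196) + (84) + (-343) + (441) + (-81) = 57.
Reducing mod 11: 57 ≡ 2 (mod 11).
Since F(a, b, c) ≡ 2 ≠ 0 (mod 11), P does NOT lie on the curve.


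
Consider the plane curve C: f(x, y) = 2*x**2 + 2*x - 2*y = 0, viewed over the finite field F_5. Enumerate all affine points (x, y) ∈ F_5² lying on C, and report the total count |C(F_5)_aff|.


Affine F_5-points: {(0, 0), (1, 2), (2, 1), (3, 2), (4, 0)}; count = 5.

For each of the 25 pairs (x, y) ∈ F_5², evaluate f(x, y) mod 5. Record the zeros.
  x = 0: [0↦0, 1↦3, 2↦1, 3↦4, 4↦2]  zeros at y ∈ {0}
  x = 1: [0↦4, 1↦2, 2↦0, 3↦3, 4↦1]  zeros at y ∈ {2}
  x = 2: [0↦2, 1↦0, 2↦3, 3↦1, 4↦4]  zeros at y ∈ {1}
  x = 3: [0↦4, 1↦2, 2↦0, 3↦3, 4↦1]  zeros at y ∈ {2}
  x = 4: [0↦0, 1↦3, 2↦1, 3↦4, 4↦2]  zeros at y ∈ {0}
Collecting zeros: affine points = {(0, 0), (1, 2), (2, 1), (3, 2), (4, 0)}.
Total count |C(F_5)_aff| = 5.


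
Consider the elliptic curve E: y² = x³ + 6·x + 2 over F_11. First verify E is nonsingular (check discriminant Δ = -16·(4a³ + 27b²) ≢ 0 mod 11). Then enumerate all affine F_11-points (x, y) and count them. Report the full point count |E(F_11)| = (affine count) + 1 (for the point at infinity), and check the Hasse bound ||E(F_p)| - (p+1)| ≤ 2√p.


Affine points = {(1, 3), (1, 8), (2, 0), (3, 5), (3, 6), (5, 5), (5, 6), (6, 1), (6, 10), (8, 1), (8, 10), (9, 2), (9, 9)}; affine count = 13; |E(F_11)| = 14.

Discriminant check: Δ ∝ 4a³ + 27b² = 4·6³ + 27·2² = 4·216 + 27·4 ≡ 4 (mod 11). Nonzero ⇒ E is nonsingular.
For each x ∈ F_11, compute rhs = x³ + 6·x + 2 mod 11, then count y ∈ F_11 with y² ≡ rhs.
  x = 0: rhs = 2, matching y values: none (0 points).
  x = 1: rhs = 9, matching y values: 3, 8 (2 points).
  x = 2: rhs = 0, matching y values: 0 (1 points).
  x = 3: rhs = 3, matching y values: 5, 6 (2 points).
  x = 4: rhs = 2, matching y values: none (0 points).
  x = 5: rhs = 3, matching y values: 5, 6 (2 points).
  x = 6: rhs = 1, matching y values: 1, 10 (2 points).
  x = 7: rhs = 2, matching y values: none (0 points).
  x = 8: rhs = 1, matching y values: 1, 10 (2 points).
  x = 9: rhs = 4, matching y values: 2, 9 (2 points).
  x = 10: rhs = 6, matching y values: none (0 points).
Total affine count: 13.
Full point count |E(F_11)| = 13 + 1 = 14.
Hasse bound: |14 − (11+1)| = |2| = 2 ≤ 2√11 ≈ 6.6332 ✓.


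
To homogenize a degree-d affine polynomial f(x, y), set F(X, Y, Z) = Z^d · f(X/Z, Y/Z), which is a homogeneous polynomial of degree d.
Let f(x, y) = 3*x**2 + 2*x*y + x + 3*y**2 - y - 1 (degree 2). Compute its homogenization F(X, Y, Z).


F(X, Y, Z) = 3*X**2 + 2*X*Y + X*Z + 3*Y**2 - Y*Z - Z**2

deg(f) = 2.
Substitute x = X/Z, y = Y/Z into f, then multiply by Z^2.
  monomial 3·x^2·y^0 ↦ 3·X^2·Y^0·Z^0.
  monomial 2·x^1·y^1 ↦ 2·X^1·Y^1·Z^0.
  monomial 1·x^1·y^0 ↦ 1·X^1·Y^0·Z^1.
  monomial 3·x^0·y^2 ↦ 3·X^0·Y^2·Z^0.
  monomial -1·x^0·y^1 ↦ -1·X^0·Y^1·Z^1.
  monomial -1·x^0·y^0 ↦ -1·X^0·Y^0·Z^2.
Collecting: F(X, Y, Z) = 3*X**2 + 2*X*Y + X*Z + 3*Y**2 - Y*Z - Z**2.


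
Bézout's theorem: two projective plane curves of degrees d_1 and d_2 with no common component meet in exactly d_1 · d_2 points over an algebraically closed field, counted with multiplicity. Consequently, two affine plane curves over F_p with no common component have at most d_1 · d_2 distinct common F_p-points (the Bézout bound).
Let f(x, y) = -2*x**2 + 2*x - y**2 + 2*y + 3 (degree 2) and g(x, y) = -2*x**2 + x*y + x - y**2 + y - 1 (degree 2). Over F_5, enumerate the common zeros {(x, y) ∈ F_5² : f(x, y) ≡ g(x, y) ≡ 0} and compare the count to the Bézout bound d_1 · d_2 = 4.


Common zeros: {(1, 3), (1, 4), (2, 1), (4, 1)}; count = 4; Bézout bound = 4.

deg(f) = 2, deg(g) = 2, so Bézout bound = 4.
Scan x ∈ F_5. For each x, list the y ∈ F_5 with f(x, y) ≡ 0 and those with g(x, y) ≡ 0 (mod 5); the common zeros in that column are the intersection.
  x = 0: f ≡ 0 at y ∈ {3, 4}; g ≡ 0 at y ∈ ∅; common: ∅.
  x = 1: f ≡ 0 at y ∈ {3, 4}; g ≡ 0 at y ∈ {3, 4}; common: {3, 4}.
  x = 2: f ≡ 0 at y ∈ {1}; g ≡ 0 at y ∈ {1, 2}; common: {1}.
  x = 3: f ≡ 0 at y ∈ ∅; g ≡ 0 at y ∈ ∅; common: ∅.
  x = 4: f ≡ 0 at y ∈ {1}; g ≡ 0 at y ∈ {1, 4}; common: {1}.
Collecting: common zeros = {(1, 3), (1, 4), (2, 1), (4, 1)}, so the count is 4.
Comparison with the Bézout bound: 4 ≤ 4 = deg(f)·deg(g), as expected for curves with no common component (the bound is attained).


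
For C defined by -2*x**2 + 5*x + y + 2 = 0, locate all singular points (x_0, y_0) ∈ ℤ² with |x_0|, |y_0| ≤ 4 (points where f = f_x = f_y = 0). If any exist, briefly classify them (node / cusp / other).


No singular points in the scanned grid; C is smooth there.

Compute partial derivatives:
  f_x = 5 - 4*x.
  f_y = 1.
f_y = 1 is a nonzero constant, so f_y never vanishes: no point (x, y) can satisfy f = f_x = f_y = 0. In particular no (x, y) ∈ {−4, ..., 4}² is singular; the curve is smooth.


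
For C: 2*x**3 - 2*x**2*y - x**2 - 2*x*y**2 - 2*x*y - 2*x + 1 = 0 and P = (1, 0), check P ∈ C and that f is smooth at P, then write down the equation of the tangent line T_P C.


Tangent line at P: 2*x - 4*y - 2 = 0.

Step 1: f(1, 0) = 0, so P lies on C.
Step 2: partial derivatives
  f_x(x, y) = 6*x**2 - 4*x*y - 2*x - 2*y**2 - 2*y - 2, f_y(x, y) = -2*x**2 - 4*x*y - 2*x.
  f_x(P) = 2, f_y(P) = -4 (gradient nonzero, so P is smooth).
Step 3: tangent line at P: 2·(x − 1) + -4·(y − 0) = 0.
Expanding: 2*x - 4*y - 2 = 0.


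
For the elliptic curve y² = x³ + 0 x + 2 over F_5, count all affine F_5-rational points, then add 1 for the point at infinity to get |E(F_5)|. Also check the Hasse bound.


Affine points = {(2, 0), (3, 2), (3, 3), (4, 1), (4, 4)}; affine count = 5; |E(F_5)| = 6.

Discriminant check: Δ ∝ 4a³ + 27b² = 4·0³ + 27·2² = 4·0 + 27·4 ≡ 3 (mod 5). Nonzero ⇒ E is nonsingular.
For each x ∈ F_5, compute rhs = x³ + 0·x + 2 mod 5, then count y ∈ F_5 with y² ≡ rhs.
  x = 0: rhs = 2, matching y values: none (0 points).
  x = 1: rhs = 3, matching y values: none (0 points).
  x = 2: rhs = 0, matching y values: 0 (1 points).
  x = 3: rhs = 4, matching y values: 2, 3 (2 points).
  x = 4: rhs = 1, matching y values: 1, 4 (2 points).
Total affine count: 5.
Full point count |E(F_5)| = 5 + 1 = 6.
Hasse bound: |6 − (5+1)| = |0| = 0 ≤ 2√5 ≈ 4.4721 ✓.


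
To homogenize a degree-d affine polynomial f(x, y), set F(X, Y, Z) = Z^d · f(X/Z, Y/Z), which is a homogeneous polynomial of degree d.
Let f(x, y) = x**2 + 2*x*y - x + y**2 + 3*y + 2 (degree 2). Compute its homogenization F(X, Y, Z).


F(X, Y, Z) = X**2 + 2*X*Y - X*Z + Y**2 + 3*Y*Z + 2*Z**2

deg(f) = 2.
Substitute x = X/Z, y = Y/Z into f, then multiply by Z^2.
  monomial 1·x^2·y^0 ↦ 1·X^2·Y^0·Z^0.
  monomial 2·x^1·y^1 ↦ 2·X^1·Y^1·Z^0.
  monomial -1·x^1·y^0 ↦ -1·X^1·Y^0·Z^1.
  monomial 1·x^0·y^2 ↦ 1·X^0·Y^2·Z^0.
  monomial 3·x^0·y^1 ↦ 3·X^0·Y^1·Z^1.
  monomial 2·x^0·y^0 ↦ 2·X^0·Y^0·Z^2.
Collecting: F(X, Y, Z) = X**2 + 2*X*Y - X*Z + Y**2 + 3*Y*Z + 2*Z**2.


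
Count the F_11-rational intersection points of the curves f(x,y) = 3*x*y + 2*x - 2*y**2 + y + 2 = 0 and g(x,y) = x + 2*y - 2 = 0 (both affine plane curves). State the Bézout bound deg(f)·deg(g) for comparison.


Common zeros: {(1, 6), (5, 4)}; count = 2; Bézout bound = 2.

deg(f) = 2, deg(g) = 1, so Bézout bound = 2.
Scan x ∈ F_11. For each x, list the y ∈ F_11 with f(x, y) ≡ 0 and those with g(x, y) ≡ 0 (mod 11); the common zeros in that column are the intersection.
  x = 0: f ≡ 0 at y ∈ ∅; g ≡ 0 at y ∈ {1}; common: ∅.
  x = 1: f ≡ 0 at y ∈ {6, 7}; g ≡ 0 at y ∈ {6}; common: {6}.
  x = 2: f ≡ 0 at y ∈ {1, 8}; g ≡ 0 at y ∈ {0}; common: ∅.
  x = 3: f ≡ 0 at y ∈ ∅; g ≡ 0 at y ∈ {5}; common: ∅.
  x = 4: f ≡ 0 at y ∈ ∅; g ≡ 0 at y ∈ {10}; common: ∅.
  x = 5: f ≡ 0 at y ∈ {4}; g ≡ 0 at y ∈ {4}; common: {4}.
  x = 6: f ≡ 0 at y ∈ {2}; g ≡ 0 at y ∈ {9}; common: ∅.
  x = 7: f ≡ 0 at y ∈ ∅; g ≡ 0 at y ∈ {3}; common: ∅.
  x = 8: f ≡ 0 at y ∈ ∅; g ≡ 0 at y ∈ {8}; common: ∅.
  x = 9: f ≡ 0 at y ∈ {5, 9}; g ≡ 0 at y ∈ {2}; common: ∅.
  x = 10: f ≡ 0 at y ∈ {0, 10}; g ≡ 0 at y ∈ {7}; common: ∅.
Collecting: common zeros = {(1, 6), (5, 4)}, so the count is 2.
Comparison with the Bézout bound: 2 ≤ 2 = deg(f)·deg(g), as expected for curves with no common component (the bound is attained).


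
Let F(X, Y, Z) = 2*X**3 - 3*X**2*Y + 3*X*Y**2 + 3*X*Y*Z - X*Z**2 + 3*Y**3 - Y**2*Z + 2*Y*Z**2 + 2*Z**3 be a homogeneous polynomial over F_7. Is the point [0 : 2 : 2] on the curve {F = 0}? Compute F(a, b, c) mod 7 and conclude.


F(0,2,2) ≡ 6 (mod 7); P is NOT on the curve.

Evaluate F(0, 2, 2) term-by-term (mod 7).
  2*X**3 ↦ 2·0·1·1 = 0
  -3*X**2*Y ↦ -3·0·2·1 = 0
  3*X*Y**2 ↦ 3·0·4·1 = 0
  3*X*Y*Z ↦ 3·0·2·2 = 0
  -X*Z**2 ↦ -1·0·1·4 = 0
  3*Y**3 ↦ 3·1·8·1 = 24
  -Y**2*Z ↦ -1·1·4·2 = -8
  2*Y*Z**2 ↦ 2·1·2·4 = 16
  2*Z**3 ↦ 2·1·1·8 = 16
Sum: F(0, 2, 2) = (0) + (0) + (0) + (0) + (0) + (24) + (-8) + (16) + (16) = 48.
Reducing mod 7: 48 ≡ 6 (mod 7).
Since F(a, b, c) ≡ 6 ≠ 0 (mod 7), P does NOT lie on the curve.


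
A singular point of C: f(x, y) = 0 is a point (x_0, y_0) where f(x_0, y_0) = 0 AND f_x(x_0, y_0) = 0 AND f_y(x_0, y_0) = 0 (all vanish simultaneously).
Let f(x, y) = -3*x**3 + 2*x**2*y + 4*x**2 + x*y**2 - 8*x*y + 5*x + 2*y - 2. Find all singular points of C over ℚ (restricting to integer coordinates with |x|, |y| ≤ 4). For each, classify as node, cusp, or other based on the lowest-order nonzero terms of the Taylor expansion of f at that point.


Singular points: {(1, 2)}; classification: node.

Compute partial derivatives:
  f_x = -9*x**2 + 4*x*y + 8*x + y**2 - 8*y + 5.
  f_y = 2*x**2 + 2*x*y - 8*x + 2.
Scan x_0 ∈ {−4, ..., 4}. For each x_0, f_y(x_0, y) is a polynomial in y; find its integer roots y ∈ {−4, ..., 4}, then test f_x and f at those candidates.
  x = -4: f_y(-4, y) = 66 - 8*y; no integer root y with |y| ≤ 4.
  x = -3: f_y(-3, y) = 44 - 6*y; no integer root y with |y| ≤ 4.
  x = -2: f_y(-2, y) = 26 - 4*y; no integer root y with |y| ≤ 4.
  x = -1: f_y(-1, y) = 12 - 2*y; no integer root y with |y| ≤ 4.
  x = 0: f_y(0, y) = 2; no integer root y with |y| ≤ 4.
  x = 1: f_y(1, y) = 2*y - 4; vanishes at y ∈ {2}. (1, 2): f_x = 0, f = 0 — SINGULAR.
  x = 2: f_y(2, y) = 4*y - 6; no integer root y with |y| ≤ 4.
  x = 3: f_y(3, y) = 6*y - 4; no integer root y with |y| ≤ 4.
  x = 4: f_y(4, y) = 8*y + 2; no integer root y with |y| ≤ 4.
Only singular point on the grid: (1, 2).
Classify: substitute x = 1 + u, y = 2 + v and expand: f = -3*u**3 + 2*u**2*v - u**2 + u*v**2 + v**2.
No constant or linear terms (consistent with a singular point). Quadratic part: -u**2 + v**2. Cubic part: -3*u**3 + 2*u**2*v + u*v**2.
The quadratic part v**2 - u**2 = (v − u)(v + u) splits into two distinct linear factors, so there are two distinct tangent lines y − 2 = ±(x − 1) — this is a node (ordinary double point).
Classification: node.


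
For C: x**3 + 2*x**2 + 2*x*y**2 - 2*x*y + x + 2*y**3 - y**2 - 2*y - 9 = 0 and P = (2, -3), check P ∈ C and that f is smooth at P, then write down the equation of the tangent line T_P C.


Tangent line at P: 45*x + 30*y = 0.

Step 1: f(2, -3) = 0, so P lies on C.
Step 2: partial derivatives
  f_x(x, y) = 3*x**2 + 4*x + 2*y**2 - 2*y + 1, f_y(x, y) = 4*x*y - 2*x + 6*y**2 - 2*y - 2.
  f_x(P) = 45, f_y(P) = 30 (gradient nonzero, so P is smooth).
Step 3: tangent line at P: 45·(x − 2) + 30·(y − -3) = 0.
Expanding: 45*x + 30*y = 0.


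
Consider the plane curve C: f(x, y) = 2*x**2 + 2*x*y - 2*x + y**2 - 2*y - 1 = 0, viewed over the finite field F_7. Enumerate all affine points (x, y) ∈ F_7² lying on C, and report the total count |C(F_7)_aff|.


Affine F_7-points: {(0, 4), (0, 5), (1, 1), (1, 6), (3, 5), (4, 4), (6, 1), (6, 3)}; count = 8.

For each of the 49 pairs (x, y) ∈ F_7², evaluate f(x, y) mod 7. Record the zeros.
  x = 0: [0↦6, 1↦5, 2↦6, 3↦2, 4↦0, 5↦0, 6↦2]  zeros at y ∈ {4, 5}
  x = 1: [0↦6, 1↦0, 2↦3, 3↦1, 4↦1, 5↦3, 6↦0]  zeros at y ∈ {1, 6}
  x = 2: [0↦3, 1↦6, 2↦4, 3↦4, 4↦6, 5↦3, 6↦2]  zeros at y ∈ ∅
  x = 3: [0↦4, 1↦2, 2↦2, 3↦4, 4↦1, 5↦0, 6↦1]  zeros at y ∈ {5}
  x = 4: [0↦2, 1↦2, 2↦4, 3↦1, 4↦0, 5↦1, 6↦4]  zeros at y ∈ {4}
  x = 5: [0↦4, 1↦6, 2↦3, 3↦2, 4↦3, 5↦6, 6↦4]  zeros at y ∈ ∅
  x = 6: [0↦3, 1↦0, 2↦6, 3↦0, 4↦3, 5↦1, 6↦1]  zeros at y ∈ {1, 3}
Collecting zeros: affine points = {(0, 4), (0, 5), (1, 1), (1, 6), (3, 5), (4, 4), (6, 1), (6, 3)}.
Total count |C(F_7)_aff| = 8.


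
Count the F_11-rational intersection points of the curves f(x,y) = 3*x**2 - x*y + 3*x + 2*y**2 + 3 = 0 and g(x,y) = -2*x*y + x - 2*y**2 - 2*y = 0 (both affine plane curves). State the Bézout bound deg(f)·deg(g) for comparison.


Common zeros: {(7, 2)}; count = 1; Bézout bound = 4.

deg(f) = 2, deg(g) = 2, so Bézout bound = 4.
Scan x ∈ F_11. For each x, list the y ∈ F_11 with f(x, y) ≡ 0 and those with g(x, y) ≡ 0 (mod 11); the common zeros in that column are the intersection.
  x = 0: f ≡ 0 at y ∈ {2, 9}; g ≡ 0 at y ∈ {0, 10}; common: ∅.
  x = 1: f ≡ 0 at y ∈ ∅; g ≡ 0 at y ∈ ∅; common: ∅.
  x = 2: f ≡ 0 at y ∈ {3, 9}; g ≡ 0 at y ∈ ∅; common: ∅.
  x = 3: f ≡ 0 at y ∈ {8, 10}; g ≡ 0 at y ∈ {9}; common: ∅.
  x = 4: f ≡ 0 at y ∈ ∅; g ≡ 0 at y ∈ {3}; common: ∅.
  x = 5: f ≡ 0 at y ∈ ∅; g ≡ 0 at y ∈ ∅; common: ∅.
  x = 6: f ≡ 0 at y ∈ {6, 8}; g ≡ 0 at y ∈ ∅; common: ∅.
  x = 7: f ≡ 0 at y ∈ {2, 7}; g ≡ 0 at y ∈ {1, 2}; common: {2}.
  x = 8: f ≡ 0 at y ∈ ∅; g ≡ 0 at y ∈ {5, 8}; common: ∅.
  x = 9: f ≡ 0 at y ∈ {3, 7}; g ≡ 0 at y ∈ ∅; common: ∅.
  x = 10: f ≡ 0 at y ∈ ∅; g ≡ 0 at y ∈ {4, 7}; common: ∅.
Collecting: common zeros = {(7, 2)}, so the count is 1.
Comparison with the Bézout bound: 1 ≤ 4 = deg(f)·deg(g), as expected for curves with no common component (the affine F_11-count falls short of the bound because intersections may lie at infinity, over extension fields, or carry multiplicity).


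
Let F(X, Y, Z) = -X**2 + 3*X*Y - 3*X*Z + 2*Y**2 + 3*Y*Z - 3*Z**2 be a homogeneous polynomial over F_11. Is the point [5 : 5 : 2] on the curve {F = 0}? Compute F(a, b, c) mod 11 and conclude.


F(5,5,2) ≡ 0 (mod 11); P is on the curve.

Evaluate F(5, 5, 2) term-by-term (mod 11).
  -X**2 ↦ -1·25·1·1 = -25
  3*X*Y ↦ 3·5·5·1 = 75
  -3*X*Z ↦ -3·5·1·2 = -30
  2*Y**2 ↦ 2·1·25·1 = 50
  3*Y*Z ↦ 3·1·5·2 = 30
  -3*Z**2 ↦ -3·1·1·4 = -12
Sum: F(5, 5, 2) = (-25) + (75) + (-30) + (50) + (30) + (-12) = 88.
Reducing mod 11: 88 ≡ 0 (mod 11).
Since F(a, b, c) ≡ 0 (mod 11), P lies on the curve.


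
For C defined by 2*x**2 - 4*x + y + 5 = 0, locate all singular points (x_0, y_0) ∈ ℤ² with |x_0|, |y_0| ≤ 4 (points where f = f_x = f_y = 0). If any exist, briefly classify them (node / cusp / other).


No singular points in the scanned grid; C is smooth there.

Compute partial derivatives:
  f_x = 4*x - 4.
  f_y = 1.
f_y = 1 is a nonzero constant, so f_y never vanishes: no point (x, y) can satisfy f = f_x = f_y = 0. In particular no (x, y) ∈ {−4, ..., 4}² is singular; the curve is smooth.
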